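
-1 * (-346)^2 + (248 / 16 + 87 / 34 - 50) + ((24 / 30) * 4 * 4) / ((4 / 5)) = -2035443 / 17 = -119731.94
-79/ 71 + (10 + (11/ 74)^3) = 255790845/ 28770904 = 8.89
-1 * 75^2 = -5625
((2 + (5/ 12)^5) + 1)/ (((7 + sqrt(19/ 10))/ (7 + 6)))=341077555/ 58599936- 9745073*sqrt(190)/ 117199872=4.67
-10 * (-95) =950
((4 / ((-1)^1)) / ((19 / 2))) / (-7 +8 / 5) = 40 / 513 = 0.08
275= 275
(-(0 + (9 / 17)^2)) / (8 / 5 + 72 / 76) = -7695 / 69938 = -0.11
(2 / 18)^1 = 1 / 9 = 0.11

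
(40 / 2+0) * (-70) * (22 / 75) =-410.67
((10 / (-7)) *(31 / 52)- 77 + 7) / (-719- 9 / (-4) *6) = 12895 / 128401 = 0.10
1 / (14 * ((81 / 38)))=19 / 567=0.03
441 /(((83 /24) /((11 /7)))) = 200.39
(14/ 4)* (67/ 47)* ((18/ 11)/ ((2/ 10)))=21105/ 517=40.82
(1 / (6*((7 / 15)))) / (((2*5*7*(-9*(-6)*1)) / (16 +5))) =1 / 504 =0.00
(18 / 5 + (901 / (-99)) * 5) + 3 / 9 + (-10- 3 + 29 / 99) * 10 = -27826 / 165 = -168.64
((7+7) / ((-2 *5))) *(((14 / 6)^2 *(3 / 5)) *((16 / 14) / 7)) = -56 / 75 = -0.75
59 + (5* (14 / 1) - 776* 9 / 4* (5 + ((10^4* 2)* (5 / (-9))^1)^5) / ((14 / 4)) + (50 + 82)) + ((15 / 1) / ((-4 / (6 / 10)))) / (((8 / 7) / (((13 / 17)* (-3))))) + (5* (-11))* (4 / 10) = 2110719999999999999943766134831 / 24984288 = 84481895181483658847663.22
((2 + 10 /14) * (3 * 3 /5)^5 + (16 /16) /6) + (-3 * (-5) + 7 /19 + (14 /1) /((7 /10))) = 216515759 /2493750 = 86.82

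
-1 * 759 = -759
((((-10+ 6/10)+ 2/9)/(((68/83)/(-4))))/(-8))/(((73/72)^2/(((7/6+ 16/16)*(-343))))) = 1834200732/452965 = 4049.32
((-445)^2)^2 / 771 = 39213900625 / 771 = 50861090.30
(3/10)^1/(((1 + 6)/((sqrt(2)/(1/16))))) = 24 *sqrt(2)/35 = 0.97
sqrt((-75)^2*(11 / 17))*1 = 75*sqrt(187) / 17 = 60.33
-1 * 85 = -85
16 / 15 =1.07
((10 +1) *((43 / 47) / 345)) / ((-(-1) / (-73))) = -34529 / 16215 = -2.13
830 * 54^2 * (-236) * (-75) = 42838956000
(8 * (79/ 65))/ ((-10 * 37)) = -316/ 12025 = -0.03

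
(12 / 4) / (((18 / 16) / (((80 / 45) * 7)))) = 896 / 27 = 33.19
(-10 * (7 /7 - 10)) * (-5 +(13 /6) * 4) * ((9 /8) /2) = 1485 /8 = 185.62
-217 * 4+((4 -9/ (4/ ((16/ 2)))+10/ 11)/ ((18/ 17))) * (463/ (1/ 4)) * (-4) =997940/ 11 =90721.82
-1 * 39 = -39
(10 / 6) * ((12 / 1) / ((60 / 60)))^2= 240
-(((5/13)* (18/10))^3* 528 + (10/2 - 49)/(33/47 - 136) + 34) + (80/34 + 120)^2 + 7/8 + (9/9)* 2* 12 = 477579263919621/32300311576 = 14785.59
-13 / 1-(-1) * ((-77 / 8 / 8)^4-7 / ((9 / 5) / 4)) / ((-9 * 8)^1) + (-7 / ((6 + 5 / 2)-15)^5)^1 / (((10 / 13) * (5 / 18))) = -12.81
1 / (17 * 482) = 1 / 8194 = 0.00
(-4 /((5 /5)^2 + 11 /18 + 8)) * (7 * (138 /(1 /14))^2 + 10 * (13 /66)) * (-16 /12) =27591558688 /1903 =14498979.87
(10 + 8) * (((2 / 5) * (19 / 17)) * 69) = 47196 / 85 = 555.25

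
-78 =-78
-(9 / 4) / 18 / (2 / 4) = -0.25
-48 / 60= -4 / 5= -0.80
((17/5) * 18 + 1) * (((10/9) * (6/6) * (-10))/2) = -3110/9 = -345.56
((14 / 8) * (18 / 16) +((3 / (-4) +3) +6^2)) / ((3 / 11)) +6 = 4911 / 32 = 153.47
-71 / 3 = -23.67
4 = 4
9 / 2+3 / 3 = 11 / 2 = 5.50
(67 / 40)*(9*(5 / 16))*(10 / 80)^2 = 603 / 8192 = 0.07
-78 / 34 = -39 / 17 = -2.29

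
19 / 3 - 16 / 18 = 49 / 9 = 5.44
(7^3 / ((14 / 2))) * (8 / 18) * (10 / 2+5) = 217.78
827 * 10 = 8270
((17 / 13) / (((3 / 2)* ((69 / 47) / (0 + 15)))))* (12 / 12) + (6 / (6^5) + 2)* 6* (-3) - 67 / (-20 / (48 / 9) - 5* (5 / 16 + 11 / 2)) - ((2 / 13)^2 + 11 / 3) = -1408303289 / 48976200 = -28.75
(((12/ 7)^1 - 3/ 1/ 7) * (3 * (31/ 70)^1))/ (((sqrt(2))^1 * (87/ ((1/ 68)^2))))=279 * sqrt(2)/ 131414080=0.00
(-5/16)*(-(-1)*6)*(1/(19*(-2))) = 15/304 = 0.05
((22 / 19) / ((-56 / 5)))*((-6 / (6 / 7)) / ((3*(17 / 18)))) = 165 / 646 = 0.26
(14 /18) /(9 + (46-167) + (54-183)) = -7 /2169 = -0.00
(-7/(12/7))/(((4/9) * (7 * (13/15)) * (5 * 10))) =-63/2080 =-0.03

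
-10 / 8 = -5 / 4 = -1.25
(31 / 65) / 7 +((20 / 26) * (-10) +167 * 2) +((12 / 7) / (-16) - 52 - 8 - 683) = -758451 / 1820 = -416.73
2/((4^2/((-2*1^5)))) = -1/4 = -0.25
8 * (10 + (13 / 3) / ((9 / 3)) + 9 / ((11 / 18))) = 20728 / 99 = 209.37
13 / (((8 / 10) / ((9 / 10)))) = 117 / 8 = 14.62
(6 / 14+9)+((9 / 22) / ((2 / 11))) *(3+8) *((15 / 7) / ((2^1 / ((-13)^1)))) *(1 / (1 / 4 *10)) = -3597 / 28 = -128.46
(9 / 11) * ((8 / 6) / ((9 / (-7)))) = -28 / 33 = -0.85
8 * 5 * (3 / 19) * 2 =240 / 19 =12.63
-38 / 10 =-19 / 5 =-3.80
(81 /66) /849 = 9 /6226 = 0.00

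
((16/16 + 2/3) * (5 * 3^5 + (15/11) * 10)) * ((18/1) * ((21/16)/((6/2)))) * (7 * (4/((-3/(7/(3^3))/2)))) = -78041.16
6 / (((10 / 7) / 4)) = 84 / 5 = 16.80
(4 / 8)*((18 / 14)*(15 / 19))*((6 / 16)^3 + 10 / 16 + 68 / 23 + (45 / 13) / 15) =11411145 / 5817344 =1.96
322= 322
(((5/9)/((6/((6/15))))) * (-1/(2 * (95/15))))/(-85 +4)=1/27702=0.00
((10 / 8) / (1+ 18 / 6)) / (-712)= -5 / 11392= -0.00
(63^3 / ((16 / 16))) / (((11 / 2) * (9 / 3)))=166698 / 11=15154.36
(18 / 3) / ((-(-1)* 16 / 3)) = 9 / 8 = 1.12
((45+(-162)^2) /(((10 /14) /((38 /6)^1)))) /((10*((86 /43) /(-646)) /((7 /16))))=-3293935.02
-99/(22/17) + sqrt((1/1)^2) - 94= -339/2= -169.50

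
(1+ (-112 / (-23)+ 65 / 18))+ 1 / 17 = 67139 / 7038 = 9.54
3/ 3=1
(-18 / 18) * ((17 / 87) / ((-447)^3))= 17 / 7770372201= 0.00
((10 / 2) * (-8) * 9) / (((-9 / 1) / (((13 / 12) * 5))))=650 / 3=216.67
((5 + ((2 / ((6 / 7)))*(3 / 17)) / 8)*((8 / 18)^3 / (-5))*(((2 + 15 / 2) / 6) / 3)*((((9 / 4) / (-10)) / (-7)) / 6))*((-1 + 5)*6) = -4351 / 722925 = -0.01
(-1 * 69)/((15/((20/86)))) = -46/43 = -1.07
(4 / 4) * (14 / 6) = 7 / 3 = 2.33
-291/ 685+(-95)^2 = 6181834/ 685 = 9024.58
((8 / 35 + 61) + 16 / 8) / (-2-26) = -2213 / 980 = -2.26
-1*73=-73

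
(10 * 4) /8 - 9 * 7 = -58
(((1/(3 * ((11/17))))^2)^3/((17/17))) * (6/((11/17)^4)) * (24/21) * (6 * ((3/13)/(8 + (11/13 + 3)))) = 32255902407184/377467340218353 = 0.09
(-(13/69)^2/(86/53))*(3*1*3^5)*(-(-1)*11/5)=-7980687/227470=-35.08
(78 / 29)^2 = 6084 / 841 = 7.23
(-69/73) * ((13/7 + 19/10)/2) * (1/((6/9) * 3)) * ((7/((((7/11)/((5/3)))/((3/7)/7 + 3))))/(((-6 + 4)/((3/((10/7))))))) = 52.32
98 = 98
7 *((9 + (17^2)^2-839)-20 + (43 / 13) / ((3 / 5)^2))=67715074 / 117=578761.32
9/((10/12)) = 54/5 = 10.80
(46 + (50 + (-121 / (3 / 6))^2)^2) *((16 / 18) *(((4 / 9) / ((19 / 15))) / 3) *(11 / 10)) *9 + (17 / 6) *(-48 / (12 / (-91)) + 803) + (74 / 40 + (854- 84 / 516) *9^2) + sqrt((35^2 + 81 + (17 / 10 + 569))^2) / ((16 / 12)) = 208009375209199 / 58824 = 3536131089.51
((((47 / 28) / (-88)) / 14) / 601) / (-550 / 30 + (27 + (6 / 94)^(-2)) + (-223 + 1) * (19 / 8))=423 / 50964674992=0.00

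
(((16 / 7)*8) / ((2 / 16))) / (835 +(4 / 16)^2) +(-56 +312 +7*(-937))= -6302.82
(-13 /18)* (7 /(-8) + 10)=-949 /144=-6.59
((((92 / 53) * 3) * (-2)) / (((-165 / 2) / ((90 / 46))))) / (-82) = -72 / 23903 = -0.00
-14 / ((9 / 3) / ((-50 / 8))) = 175 / 6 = 29.17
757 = 757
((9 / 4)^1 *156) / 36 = 39 / 4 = 9.75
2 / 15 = 0.13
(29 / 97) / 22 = 29 / 2134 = 0.01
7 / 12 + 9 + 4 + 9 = 271 / 12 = 22.58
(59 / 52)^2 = 3481 / 2704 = 1.29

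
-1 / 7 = -0.14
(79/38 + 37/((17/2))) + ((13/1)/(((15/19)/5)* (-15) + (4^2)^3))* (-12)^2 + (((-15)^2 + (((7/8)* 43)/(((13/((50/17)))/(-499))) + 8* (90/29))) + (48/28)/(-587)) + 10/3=-143251313421649399/35923633972044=-3987.66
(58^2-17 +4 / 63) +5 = 211180 / 63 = 3352.06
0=0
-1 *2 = -2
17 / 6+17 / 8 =119 / 24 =4.96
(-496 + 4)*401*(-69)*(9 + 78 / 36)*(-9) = -1368121374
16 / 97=0.16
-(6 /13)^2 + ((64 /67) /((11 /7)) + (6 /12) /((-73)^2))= 524284993 /1327485874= 0.39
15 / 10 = 3 / 2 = 1.50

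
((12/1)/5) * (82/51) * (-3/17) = -984/1445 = -0.68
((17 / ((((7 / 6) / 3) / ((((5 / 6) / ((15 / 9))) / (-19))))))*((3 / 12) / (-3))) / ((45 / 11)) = 187 / 7980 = 0.02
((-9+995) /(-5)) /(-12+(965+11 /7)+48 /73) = -251923 /1220305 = -0.21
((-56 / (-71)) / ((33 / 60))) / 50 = 112 / 3905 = 0.03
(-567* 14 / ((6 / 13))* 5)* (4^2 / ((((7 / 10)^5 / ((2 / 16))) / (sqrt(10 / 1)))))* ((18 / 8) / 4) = -197437500* sqrt(10) / 343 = -1820268.79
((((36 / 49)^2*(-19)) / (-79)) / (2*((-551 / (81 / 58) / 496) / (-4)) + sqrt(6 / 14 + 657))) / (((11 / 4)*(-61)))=63231704054784 / 135026567474011514455 - 158983474692096*sqrt(32214) / 945185972318080601185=-0.00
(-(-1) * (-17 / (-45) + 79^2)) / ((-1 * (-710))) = 140431 / 15975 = 8.79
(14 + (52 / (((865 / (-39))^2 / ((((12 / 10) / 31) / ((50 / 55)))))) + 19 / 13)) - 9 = 48743377968 / 7538366875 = 6.47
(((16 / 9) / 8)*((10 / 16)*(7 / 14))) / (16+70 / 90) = 5 / 1208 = 0.00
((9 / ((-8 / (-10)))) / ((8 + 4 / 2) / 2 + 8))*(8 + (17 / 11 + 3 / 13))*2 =16.92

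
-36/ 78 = -6/ 13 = -0.46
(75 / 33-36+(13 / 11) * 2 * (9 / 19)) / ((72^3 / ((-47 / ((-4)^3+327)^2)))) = 320305 / 5395792900608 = 0.00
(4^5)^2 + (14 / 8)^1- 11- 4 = 4194251 / 4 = 1048562.75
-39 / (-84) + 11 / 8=103 / 56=1.84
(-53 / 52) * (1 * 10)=-265 / 26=-10.19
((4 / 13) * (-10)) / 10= -4 / 13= -0.31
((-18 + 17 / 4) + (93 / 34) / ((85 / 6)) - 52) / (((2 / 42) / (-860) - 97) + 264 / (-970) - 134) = 33189894129 / 117087569989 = 0.28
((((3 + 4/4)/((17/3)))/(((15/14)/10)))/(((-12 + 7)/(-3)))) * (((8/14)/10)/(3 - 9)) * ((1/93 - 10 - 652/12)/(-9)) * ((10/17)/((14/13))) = -414752/2822085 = -0.15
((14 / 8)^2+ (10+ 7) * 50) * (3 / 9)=13649 / 48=284.35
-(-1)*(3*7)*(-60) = -1260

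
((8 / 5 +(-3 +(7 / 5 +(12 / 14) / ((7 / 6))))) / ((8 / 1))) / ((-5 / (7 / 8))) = -9 / 560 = -0.02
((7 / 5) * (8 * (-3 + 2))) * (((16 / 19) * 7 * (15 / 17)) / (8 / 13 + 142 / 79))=-460096 / 19057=-24.14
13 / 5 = 2.60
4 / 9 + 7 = 67 / 9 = 7.44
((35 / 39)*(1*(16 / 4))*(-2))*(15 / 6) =-700 / 39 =-17.95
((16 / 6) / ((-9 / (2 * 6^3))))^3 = -2097152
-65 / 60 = -13 / 12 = -1.08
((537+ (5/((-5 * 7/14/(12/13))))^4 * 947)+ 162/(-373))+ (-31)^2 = 133147514368/10653253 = 12498.30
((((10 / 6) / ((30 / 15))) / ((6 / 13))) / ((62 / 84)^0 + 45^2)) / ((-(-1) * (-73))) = -65 / 5324328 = -0.00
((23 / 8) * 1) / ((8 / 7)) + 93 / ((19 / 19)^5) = 6113 / 64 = 95.52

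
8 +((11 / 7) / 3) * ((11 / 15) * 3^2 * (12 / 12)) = 11.46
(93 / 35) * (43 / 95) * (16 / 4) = 15996 / 3325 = 4.81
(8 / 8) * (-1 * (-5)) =5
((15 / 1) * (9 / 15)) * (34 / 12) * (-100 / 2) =-1275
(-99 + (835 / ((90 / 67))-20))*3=9047 / 6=1507.83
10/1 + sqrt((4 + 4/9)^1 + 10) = sqrt(130)/3 + 10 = 13.80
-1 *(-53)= 53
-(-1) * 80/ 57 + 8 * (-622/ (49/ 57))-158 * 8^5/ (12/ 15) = -18091565344/ 2793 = -6477467.00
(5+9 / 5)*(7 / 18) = 119 / 45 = 2.64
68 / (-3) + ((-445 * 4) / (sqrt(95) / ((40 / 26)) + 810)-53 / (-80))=-304854730709 / 12596349360 + 92560 * sqrt(95) / 52484789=-24.18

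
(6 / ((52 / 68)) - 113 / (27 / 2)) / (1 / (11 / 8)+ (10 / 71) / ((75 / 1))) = -359260 / 499707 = -0.72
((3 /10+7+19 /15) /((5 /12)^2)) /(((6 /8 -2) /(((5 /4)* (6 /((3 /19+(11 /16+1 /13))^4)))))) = -1003045998367342592 /2451645281953125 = -409.13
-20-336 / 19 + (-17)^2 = 251.32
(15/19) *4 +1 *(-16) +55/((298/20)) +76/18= -125576/25479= -4.93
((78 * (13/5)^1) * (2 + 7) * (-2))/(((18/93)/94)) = -8864388/5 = -1772877.60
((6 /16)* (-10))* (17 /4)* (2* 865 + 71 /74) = -32663205 /1184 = -27587.17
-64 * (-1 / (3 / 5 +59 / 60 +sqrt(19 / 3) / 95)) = 6931200 / 171427- 15360 * sqrt(57) / 171427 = 39.76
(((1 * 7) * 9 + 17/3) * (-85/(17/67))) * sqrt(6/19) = -69010 * sqrt(114)/57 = -12926.76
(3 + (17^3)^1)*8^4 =20135936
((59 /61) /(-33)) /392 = -59 /789096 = -0.00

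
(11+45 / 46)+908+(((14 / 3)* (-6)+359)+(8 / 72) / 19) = 9840241 / 7866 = 1250.98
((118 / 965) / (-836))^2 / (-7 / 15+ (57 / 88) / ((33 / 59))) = 20886 / 674966593355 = 0.00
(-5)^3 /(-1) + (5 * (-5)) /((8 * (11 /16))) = 1325 /11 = 120.45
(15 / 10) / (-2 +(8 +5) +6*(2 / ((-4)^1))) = 3 / 16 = 0.19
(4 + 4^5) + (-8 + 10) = 1030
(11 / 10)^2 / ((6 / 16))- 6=-208 / 75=-2.77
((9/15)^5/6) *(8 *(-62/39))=-6696/40625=-0.16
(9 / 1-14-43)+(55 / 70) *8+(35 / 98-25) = -929 / 14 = -66.36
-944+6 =-938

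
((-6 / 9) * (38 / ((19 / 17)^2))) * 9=-3468 / 19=-182.53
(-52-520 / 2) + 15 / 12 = -1243 / 4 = -310.75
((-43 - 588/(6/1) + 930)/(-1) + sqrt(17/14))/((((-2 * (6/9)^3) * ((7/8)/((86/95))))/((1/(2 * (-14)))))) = -916029/18620 + 1161 * sqrt(238)/260680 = -49.13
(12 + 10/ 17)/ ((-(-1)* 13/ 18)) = 3852/ 221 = 17.43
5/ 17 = 0.29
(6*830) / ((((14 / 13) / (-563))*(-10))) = 1822431 / 7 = 260347.29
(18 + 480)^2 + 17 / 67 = 16616285 / 67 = 248004.25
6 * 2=12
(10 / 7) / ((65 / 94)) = 188 / 91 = 2.07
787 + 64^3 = 262931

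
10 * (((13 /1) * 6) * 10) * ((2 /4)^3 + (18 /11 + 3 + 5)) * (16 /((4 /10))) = 33501000 /11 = 3045545.45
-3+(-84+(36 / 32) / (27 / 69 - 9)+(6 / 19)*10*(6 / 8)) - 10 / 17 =-4852005 / 56848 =-85.35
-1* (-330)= 330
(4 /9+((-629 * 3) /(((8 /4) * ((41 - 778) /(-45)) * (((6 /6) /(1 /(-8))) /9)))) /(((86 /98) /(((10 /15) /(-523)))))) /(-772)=-418038031 /921271060512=-0.00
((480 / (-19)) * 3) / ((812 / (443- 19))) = -152640 / 3857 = -39.57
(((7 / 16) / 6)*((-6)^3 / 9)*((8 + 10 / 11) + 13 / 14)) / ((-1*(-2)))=-1515 / 176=-8.61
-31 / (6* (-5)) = 31 / 30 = 1.03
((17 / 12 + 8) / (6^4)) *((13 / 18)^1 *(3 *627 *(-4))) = -307021 / 7776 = -39.48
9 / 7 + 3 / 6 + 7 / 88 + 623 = 384917 / 616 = 624.87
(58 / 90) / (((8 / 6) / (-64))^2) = 7424 / 5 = 1484.80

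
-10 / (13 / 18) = -180 / 13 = -13.85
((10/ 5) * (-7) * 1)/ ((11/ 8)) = -112/ 11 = -10.18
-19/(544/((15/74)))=-285/40256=-0.01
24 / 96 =1 / 4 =0.25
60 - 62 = -2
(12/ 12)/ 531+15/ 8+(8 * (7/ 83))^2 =68247725/ 29264472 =2.33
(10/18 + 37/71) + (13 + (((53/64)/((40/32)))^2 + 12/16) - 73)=-236110649/4089600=-57.73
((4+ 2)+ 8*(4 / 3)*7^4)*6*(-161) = -24745700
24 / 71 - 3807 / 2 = -270249 / 142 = -1903.16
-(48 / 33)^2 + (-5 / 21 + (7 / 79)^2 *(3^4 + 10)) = -25997102 / 15858381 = -1.64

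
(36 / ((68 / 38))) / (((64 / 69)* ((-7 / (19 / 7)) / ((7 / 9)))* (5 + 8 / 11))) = -91333 / 79968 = -1.14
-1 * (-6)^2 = -36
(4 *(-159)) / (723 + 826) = -0.41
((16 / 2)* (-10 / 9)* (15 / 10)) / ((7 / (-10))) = 400 / 21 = 19.05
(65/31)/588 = 65/18228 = 0.00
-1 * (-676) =676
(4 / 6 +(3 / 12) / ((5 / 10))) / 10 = 7 / 60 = 0.12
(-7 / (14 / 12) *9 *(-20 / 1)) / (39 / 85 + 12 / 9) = 602.63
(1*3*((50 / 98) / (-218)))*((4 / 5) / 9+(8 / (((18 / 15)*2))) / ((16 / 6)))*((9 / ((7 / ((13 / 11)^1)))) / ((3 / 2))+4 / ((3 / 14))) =-2738965 / 14805252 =-0.18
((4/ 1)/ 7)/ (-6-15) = -4/ 147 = -0.03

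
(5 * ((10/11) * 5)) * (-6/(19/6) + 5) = 70.57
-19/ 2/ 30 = -19/ 60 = -0.32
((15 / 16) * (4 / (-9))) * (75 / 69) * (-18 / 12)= 125 / 184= 0.68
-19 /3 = -6.33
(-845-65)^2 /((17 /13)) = 10765300 /17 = 633252.94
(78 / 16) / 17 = 39 / 136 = 0.29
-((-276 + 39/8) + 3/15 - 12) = 11317/40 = 282.92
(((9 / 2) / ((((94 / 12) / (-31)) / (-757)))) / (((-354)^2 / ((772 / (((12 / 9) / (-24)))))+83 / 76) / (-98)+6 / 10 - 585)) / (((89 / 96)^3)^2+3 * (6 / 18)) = -4258829552797656023040 / 301794216587338135571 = -14.11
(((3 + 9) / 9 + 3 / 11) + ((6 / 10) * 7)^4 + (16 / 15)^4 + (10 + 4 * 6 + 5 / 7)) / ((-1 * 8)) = -1359605519 / 31185000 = -43.60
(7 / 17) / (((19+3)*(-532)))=-1 / 28424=-0.00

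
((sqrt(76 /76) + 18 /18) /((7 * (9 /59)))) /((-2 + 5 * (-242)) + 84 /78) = -767 /495873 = -0.00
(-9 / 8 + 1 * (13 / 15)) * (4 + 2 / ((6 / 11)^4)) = -6.87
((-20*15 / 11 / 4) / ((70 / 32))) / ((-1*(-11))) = -240 / 847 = -0.28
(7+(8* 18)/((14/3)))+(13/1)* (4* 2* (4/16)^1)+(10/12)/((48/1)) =128771/2016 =63.87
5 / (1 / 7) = 35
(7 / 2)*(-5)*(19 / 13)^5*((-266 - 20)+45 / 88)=2177246231195 / 65347568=33317.94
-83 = -83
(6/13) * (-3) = -18/13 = -1.38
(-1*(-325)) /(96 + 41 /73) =23725 /7049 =3.37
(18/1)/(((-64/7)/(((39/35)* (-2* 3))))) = 1053/80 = 13.16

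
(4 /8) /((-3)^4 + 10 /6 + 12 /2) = 3 /532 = 0.01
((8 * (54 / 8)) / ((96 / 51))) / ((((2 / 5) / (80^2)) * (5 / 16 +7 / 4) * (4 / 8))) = 445090.91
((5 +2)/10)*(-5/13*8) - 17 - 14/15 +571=107428/195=550.91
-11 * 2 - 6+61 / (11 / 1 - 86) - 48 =-5761 / 75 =-76.81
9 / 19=0.47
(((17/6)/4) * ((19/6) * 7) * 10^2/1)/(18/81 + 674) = 56525/24272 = 2.33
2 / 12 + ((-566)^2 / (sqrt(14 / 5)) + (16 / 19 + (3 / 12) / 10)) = 2357 / 2280 + 160178*sqrt(70) / 7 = 191450.36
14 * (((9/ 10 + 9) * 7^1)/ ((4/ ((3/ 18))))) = 1617/ 40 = 40.42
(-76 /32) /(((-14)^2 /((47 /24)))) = -893 /37632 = -0.02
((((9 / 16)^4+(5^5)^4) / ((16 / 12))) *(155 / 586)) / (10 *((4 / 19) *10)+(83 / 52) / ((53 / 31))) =860487658160.62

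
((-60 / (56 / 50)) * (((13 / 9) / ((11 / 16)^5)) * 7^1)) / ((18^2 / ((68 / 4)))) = -7241728000 / 39135393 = -185.04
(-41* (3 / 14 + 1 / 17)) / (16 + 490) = -0.02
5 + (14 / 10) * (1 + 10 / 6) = 131 / 15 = 8.73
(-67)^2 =4489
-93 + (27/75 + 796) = 17584/25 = 703.36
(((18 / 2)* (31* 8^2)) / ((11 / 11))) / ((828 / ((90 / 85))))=8928 / 391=22.83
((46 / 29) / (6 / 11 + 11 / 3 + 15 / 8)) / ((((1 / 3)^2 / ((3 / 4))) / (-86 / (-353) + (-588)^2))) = 344982604824 / 567271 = 608144.26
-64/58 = -32/29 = -1.10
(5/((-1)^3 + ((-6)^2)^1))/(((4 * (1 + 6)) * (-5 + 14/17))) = -0.00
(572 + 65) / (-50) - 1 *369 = -19087 / 50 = -381.74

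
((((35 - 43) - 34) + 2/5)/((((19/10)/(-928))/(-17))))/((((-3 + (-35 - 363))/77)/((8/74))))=2021347328/281903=7170.36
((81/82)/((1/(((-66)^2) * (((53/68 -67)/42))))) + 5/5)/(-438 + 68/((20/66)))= 661910965/20843088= 31.76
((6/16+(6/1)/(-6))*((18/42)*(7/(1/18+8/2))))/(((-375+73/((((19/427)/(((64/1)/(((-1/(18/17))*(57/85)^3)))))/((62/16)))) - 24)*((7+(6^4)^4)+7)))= 10556001/92043770613682137456366776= 0.00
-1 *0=0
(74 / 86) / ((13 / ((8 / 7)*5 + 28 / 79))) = 124172 / 309127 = 0.40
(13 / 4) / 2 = 13 / 8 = 1.62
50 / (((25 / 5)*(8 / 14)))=35 / 2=17.50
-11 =-11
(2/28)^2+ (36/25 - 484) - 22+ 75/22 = -27011759/53900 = -501.15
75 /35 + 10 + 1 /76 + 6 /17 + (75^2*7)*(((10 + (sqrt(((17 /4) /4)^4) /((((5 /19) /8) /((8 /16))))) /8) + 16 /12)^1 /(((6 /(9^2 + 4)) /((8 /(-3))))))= -17406929306299 /868224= -20048892.11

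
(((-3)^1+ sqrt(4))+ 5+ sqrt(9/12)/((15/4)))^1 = 2* sqrt(3)/15+ 4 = 4.23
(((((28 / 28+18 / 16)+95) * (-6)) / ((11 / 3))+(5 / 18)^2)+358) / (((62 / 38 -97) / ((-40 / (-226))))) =-33713315 / 91218798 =-0.37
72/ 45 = 8/ 5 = 1.60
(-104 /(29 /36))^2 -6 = 14012490 /841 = 16661.70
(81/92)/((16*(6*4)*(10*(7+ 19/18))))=243/8537600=0.00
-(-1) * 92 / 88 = 23 / 22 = 1.05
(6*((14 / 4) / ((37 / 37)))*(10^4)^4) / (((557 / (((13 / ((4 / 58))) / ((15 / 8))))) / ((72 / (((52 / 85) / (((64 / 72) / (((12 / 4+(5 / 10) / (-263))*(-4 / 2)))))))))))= -580872320000000000000000 / 878389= -661292798520928654.62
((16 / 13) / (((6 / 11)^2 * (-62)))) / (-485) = 0.00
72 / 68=18 / 17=1.06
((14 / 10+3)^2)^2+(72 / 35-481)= -455583 / 4375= -104.13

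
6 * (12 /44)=18 /11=1.64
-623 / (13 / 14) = -8722 / 13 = -670.92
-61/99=-0.62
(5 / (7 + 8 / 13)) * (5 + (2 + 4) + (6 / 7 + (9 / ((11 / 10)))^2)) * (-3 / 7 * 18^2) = -7184.04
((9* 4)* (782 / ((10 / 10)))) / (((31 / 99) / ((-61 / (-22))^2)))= 235695582 / 341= 691189.39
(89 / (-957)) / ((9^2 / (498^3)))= -407112344 / 2871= -141801.58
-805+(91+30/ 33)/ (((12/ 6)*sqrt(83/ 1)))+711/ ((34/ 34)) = -94+1011*sqrt(83)/ 1826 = -88.96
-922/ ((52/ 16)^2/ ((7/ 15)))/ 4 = -10.18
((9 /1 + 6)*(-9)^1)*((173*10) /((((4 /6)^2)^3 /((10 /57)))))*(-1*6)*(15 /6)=2128224375 /304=7000738.08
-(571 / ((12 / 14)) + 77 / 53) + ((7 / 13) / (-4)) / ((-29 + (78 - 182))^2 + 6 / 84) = -113915103554 / 170628783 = -667.62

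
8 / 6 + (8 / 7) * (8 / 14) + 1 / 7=313 / 147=2.13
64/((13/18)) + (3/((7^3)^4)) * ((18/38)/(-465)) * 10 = 9391700921919894/105982736098057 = 88.62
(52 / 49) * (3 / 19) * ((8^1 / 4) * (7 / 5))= 312 / 665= 0.47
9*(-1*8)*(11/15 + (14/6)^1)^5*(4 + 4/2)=-3295407616/28125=-117170.05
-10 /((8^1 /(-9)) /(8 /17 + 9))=7245 /68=106.54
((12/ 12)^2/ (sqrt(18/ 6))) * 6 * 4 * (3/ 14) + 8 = 12 * sqrt(3)/ 7 + 8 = 10.97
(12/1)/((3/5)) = 20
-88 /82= -1.07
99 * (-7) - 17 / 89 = -61694 / 89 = -693.19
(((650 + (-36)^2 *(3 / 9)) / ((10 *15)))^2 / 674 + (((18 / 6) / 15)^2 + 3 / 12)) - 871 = -6601573213 / 7582500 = -870.63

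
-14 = -14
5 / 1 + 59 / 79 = 454 / 79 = 5.75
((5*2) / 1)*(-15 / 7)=-150 / 7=-21.43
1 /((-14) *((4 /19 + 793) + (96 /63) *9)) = -19 /214642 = -0.00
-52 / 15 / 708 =-13 / 2655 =-0.00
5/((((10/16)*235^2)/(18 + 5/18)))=28/10575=0.00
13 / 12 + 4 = 61 / 12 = 5.08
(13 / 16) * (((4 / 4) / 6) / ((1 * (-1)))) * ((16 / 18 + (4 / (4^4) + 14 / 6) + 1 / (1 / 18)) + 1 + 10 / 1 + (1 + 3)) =-271349 / 55296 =-4.91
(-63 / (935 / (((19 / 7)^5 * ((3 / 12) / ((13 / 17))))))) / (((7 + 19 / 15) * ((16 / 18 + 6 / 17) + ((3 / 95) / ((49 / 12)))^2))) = -92314603845225 / 292032779159264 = -0.32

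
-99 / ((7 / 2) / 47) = -9306 / 7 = -1329.43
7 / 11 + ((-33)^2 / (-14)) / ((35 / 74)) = -441508 / 2695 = -163.82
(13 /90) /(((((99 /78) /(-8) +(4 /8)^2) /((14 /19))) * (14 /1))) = 1352 /16245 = 0.08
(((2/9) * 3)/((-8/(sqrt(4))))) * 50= -25/3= -8.33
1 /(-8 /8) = -1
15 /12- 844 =-3371 /4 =-842.75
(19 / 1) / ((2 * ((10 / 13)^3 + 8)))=41743 / 37152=1.12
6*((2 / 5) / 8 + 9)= 54.30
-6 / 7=-0.86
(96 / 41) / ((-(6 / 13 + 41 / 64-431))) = 0.01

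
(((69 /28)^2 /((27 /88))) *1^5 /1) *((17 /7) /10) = 98923 /20580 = 4.81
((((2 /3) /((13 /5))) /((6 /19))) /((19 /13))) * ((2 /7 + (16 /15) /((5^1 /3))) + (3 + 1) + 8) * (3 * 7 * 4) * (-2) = -6032 /5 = -1206.40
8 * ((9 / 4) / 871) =18 / 871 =0.02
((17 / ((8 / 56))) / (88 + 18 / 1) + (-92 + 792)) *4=148638 / 53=2804.49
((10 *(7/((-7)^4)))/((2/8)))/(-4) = -10/343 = -0.03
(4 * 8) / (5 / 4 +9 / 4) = 9.14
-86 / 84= -43 / 42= -1.02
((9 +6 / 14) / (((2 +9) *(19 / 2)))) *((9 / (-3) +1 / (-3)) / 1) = -40 / 133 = -0.30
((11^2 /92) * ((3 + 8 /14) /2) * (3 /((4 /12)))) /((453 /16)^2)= 96800 /3670961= 0.03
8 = 8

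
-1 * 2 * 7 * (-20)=280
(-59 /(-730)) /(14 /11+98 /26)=8437 /526330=0.02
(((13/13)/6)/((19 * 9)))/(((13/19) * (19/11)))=11/13338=0.00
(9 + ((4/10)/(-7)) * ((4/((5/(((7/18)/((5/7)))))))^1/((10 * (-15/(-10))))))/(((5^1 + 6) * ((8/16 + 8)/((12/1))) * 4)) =0.29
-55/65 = -11/13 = -0.85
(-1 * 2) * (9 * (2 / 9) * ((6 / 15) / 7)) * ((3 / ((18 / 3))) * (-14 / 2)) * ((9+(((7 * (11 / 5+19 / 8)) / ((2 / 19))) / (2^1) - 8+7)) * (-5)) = -25619 / 40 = -640.48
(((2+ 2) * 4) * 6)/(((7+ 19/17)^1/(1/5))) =272/115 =2.37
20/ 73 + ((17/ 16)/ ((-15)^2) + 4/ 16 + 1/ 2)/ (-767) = 4232743/ 15505200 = 0.27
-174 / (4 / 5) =-435 / 2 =-217.50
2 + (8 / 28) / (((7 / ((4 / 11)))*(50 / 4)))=26966 / 13475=2.00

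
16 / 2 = 8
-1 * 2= -2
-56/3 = -18.67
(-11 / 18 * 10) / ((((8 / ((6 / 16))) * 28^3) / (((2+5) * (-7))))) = 55 / 86016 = 0.00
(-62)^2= 3844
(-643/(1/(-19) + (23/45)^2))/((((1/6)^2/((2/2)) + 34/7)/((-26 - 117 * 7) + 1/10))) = 2633694862995/4940003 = 533136.29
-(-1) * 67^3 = 300763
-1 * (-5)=5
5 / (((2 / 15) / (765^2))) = 43891875 / 2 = 21945937.50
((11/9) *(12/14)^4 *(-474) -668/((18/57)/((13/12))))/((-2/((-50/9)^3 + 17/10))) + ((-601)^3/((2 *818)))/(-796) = -3236850459536932019/14653134271440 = -220898.16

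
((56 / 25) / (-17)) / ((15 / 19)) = -1064 / 6375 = -0.17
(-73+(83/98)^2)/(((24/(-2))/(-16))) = -231401/2401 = -96.38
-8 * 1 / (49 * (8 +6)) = -4 / 343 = -0.01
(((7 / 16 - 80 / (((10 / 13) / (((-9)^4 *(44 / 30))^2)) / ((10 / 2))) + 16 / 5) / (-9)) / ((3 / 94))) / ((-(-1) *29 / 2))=11561184976.34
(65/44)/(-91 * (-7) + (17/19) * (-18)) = 1235/519068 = 0.00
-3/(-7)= 3/7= 0.43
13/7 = 1.86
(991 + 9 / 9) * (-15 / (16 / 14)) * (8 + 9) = -221340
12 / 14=6 / 7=0.86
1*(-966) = -966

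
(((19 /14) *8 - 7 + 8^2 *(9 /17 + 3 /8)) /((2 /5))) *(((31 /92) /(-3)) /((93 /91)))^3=-1318210985 /6433520256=-0.20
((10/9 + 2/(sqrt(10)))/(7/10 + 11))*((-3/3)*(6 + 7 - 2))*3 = -1100/351 - 22*sqrt(10)/39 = -4.92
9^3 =729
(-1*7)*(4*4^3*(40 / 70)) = -1024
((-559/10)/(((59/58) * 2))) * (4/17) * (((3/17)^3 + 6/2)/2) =-239371626/24638695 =-9.72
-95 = -95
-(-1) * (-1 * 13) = -13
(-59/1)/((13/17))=-1003/13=-77.15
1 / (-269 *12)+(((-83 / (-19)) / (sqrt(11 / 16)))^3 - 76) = -245329 / 3228+36594368 *sqrt(11) / 829939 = 70.24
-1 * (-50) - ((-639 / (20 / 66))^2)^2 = -197723910945041761 / 10000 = -19772391094504.18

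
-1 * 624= -624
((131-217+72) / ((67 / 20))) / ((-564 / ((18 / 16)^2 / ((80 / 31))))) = 5859 / 1612288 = 0.00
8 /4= 2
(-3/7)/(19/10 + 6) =-30/553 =-0.05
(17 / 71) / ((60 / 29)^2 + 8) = 14297 / 733288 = 0.02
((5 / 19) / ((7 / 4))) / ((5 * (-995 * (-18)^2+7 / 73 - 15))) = -0.00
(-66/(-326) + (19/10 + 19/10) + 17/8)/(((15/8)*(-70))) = -13317/285250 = -0.05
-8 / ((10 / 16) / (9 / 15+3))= -1152 / 25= -46.08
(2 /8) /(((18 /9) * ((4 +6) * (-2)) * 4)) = -1 /640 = -0.00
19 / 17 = 1.12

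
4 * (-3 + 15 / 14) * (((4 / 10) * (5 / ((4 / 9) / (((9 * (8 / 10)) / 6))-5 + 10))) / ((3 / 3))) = -2916 / 1015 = -2.87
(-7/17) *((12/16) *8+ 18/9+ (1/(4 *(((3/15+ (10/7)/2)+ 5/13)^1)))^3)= -3.30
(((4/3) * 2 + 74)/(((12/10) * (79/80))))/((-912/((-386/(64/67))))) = 37176625/1296864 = 28.67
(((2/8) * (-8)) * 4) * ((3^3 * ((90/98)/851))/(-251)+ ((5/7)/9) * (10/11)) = -0.58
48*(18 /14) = 432 /7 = 61.71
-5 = -5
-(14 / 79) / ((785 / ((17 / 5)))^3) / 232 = -34391 / 554120303937500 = -0.00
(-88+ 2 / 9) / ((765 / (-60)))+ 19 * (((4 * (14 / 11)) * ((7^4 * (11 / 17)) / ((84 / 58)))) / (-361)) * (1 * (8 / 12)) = -94768 / 513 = -184.73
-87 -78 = -165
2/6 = 1/3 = 0.33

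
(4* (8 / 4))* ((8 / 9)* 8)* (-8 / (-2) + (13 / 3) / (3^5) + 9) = 4858880 / 6561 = 740.57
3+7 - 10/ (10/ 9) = 1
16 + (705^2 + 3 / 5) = 497041.60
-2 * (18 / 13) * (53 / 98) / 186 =-159 / 19747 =-0.01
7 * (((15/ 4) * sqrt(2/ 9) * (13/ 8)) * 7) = 3185 * sqrt(2)/ 32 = 140.76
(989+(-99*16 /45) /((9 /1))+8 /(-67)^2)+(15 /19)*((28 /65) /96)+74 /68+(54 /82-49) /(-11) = 3031536618140917 /3060374133960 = 990.58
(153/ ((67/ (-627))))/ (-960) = 31977/ 21440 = 1.49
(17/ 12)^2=289/ 144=2.01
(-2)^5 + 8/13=-408/13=-31.38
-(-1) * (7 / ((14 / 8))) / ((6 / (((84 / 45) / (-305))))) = -56 / 13725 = -0.00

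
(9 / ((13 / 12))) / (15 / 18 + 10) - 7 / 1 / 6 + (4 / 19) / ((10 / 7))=-24317 / 96330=-0.25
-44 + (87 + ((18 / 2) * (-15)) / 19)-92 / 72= 34.62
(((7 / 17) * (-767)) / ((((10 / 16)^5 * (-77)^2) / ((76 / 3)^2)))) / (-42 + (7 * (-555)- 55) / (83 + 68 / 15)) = 95303140900864 / 23133208415625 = 4.12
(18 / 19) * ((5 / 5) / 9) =2 / 19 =0.11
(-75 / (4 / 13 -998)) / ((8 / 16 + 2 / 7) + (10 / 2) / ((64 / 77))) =43680 / 3951959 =0.01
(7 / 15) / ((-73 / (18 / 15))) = -14 / 1825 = -0.01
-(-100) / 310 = 10 / 31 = 0.32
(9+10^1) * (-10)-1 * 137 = -327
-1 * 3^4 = -81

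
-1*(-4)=4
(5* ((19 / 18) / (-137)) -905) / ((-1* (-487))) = -2231825 / 1200942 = -1.86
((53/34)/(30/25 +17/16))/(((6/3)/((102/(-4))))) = -8.78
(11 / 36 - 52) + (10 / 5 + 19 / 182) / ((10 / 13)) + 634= 184288 / 315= 585.04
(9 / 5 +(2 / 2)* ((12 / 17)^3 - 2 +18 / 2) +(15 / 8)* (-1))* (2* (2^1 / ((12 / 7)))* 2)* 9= 30030441 / 98260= 305.62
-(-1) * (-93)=-93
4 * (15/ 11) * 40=2400/ 11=218.18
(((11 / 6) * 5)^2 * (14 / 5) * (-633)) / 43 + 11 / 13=-11613767 / 3354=-3462.66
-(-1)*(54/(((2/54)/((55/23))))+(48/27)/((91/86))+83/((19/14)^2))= 3533.27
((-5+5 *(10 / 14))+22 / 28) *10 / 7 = -45 / 49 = -0.92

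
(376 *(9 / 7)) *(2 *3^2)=60912 / 7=8701.71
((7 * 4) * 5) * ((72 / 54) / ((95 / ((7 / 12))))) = 196 / 171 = 1.15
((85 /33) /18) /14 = 85 /8316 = 0.01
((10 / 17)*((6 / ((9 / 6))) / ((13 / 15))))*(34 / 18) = 5.13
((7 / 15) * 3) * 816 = 5712 / 5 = 1142.40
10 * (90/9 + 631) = 6410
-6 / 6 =-1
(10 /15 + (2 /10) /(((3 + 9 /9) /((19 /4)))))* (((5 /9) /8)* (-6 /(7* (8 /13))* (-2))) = 403 /2304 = 0.17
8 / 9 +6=62 / 9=6.89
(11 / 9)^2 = 121 / 81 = 1.49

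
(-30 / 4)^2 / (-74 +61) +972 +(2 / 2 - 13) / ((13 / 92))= 3531 / 4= 882.75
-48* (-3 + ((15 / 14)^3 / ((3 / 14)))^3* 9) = -38375593551 / 470596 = -81546.79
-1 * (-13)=13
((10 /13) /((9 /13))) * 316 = 3160 /9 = 351.11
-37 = -37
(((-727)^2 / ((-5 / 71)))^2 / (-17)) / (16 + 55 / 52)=-73224714069649012 / 376975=-194242891623.18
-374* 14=-5236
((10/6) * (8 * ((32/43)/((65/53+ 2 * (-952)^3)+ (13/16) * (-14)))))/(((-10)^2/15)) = -27136/31461190726341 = -0.00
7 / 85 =0.08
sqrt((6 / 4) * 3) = 2.12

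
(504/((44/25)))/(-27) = -350/33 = -10.61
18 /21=6 /7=0.86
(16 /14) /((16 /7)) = 1 /2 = 0.50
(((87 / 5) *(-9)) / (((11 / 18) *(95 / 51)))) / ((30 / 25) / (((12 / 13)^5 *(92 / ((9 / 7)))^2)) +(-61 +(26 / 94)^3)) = 15846731984113680384 / 7024221935086652945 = 2.26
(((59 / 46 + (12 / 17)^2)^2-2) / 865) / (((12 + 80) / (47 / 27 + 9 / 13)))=88408109531 / 2468268521002440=0.00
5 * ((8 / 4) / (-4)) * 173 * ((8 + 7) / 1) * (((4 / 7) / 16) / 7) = -12975 / 392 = -33.10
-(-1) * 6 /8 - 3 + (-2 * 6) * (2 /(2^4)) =-15 /4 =-3.75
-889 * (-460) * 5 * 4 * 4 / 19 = 32715200 / 19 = 1721852.63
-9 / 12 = -3 / 4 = -0.75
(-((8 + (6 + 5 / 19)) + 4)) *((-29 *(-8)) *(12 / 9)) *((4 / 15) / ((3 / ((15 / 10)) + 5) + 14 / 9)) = -1288064 / 7315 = -176.09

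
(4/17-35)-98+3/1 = -2206/17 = -129.76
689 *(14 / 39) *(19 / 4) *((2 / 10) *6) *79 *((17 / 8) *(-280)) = -66267649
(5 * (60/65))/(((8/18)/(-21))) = -2835/13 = -218.08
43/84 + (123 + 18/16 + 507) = 106115/168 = 631.64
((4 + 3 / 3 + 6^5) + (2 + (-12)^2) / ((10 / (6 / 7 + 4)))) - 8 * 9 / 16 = 549319 / 70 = 7847.41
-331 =-331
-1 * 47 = -47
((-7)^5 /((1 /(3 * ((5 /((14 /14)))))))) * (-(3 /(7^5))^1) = 45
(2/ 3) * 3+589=591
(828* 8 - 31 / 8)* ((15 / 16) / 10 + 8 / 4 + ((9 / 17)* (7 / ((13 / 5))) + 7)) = 3939821751 / 56576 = 69637.69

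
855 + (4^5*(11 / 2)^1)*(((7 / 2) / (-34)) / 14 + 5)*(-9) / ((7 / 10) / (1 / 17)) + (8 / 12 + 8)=-20402.49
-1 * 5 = -5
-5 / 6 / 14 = -5 / 84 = -0.06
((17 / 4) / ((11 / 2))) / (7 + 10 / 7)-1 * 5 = -6371 / 1298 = -4.91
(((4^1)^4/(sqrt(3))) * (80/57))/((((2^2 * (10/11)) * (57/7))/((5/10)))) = 19712 * sqrt(3)/9747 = 3.50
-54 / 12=-9 / 2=-4.50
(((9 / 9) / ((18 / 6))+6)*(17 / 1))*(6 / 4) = 323 / 2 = 161.50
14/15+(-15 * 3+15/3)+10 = -436/15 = -29.07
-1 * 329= -329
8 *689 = 5512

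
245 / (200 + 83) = 245 / 283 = 0.87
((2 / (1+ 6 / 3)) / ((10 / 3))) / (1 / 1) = 1 / 5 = 0.20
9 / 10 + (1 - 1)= 9 / 10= 0.90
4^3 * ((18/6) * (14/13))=2688/13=206.77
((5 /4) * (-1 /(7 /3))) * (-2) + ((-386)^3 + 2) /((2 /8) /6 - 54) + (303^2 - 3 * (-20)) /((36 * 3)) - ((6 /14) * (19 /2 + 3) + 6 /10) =49730189269 /46620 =1066713.63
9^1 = 9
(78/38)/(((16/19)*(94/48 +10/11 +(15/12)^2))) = 1287/2339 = 0.55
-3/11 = -0.27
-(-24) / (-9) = -8 / 3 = -2.67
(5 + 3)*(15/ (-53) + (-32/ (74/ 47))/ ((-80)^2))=-2.29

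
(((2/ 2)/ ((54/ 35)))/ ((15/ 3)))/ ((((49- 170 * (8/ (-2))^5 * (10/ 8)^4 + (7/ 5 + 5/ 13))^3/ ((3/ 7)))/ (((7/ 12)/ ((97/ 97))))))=1922375/ 4555292698870448951858616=0.00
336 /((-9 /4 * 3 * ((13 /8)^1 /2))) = -7168 /117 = -61.26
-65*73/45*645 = -204035/3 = -68011.67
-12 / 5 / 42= -2 / 35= -0.06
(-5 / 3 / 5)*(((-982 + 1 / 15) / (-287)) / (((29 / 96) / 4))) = -1885312 / 124845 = -15.10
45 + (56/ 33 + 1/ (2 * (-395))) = 1217357/ 26070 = 46.70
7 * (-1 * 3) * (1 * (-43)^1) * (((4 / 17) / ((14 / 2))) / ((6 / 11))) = 946 / 17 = 55.65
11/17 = 0.65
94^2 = 8836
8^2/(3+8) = 64/11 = 5.82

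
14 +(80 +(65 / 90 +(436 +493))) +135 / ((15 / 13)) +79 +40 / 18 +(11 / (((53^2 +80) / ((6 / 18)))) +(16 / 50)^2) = 13239363751 / 10833750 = 1222.05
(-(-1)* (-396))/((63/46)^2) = -93104/441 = -211.12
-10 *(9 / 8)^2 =-405 / 32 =-12.66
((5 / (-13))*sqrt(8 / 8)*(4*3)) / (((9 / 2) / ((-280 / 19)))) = 11200 / 741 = 15.11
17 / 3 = 5.67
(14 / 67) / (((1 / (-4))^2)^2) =3584 / 67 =53.49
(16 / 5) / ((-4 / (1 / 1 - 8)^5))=67228 / 5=13445.60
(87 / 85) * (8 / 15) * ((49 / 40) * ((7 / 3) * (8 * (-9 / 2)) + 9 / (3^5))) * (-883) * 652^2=1209209340172624 / 57375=21075544055.30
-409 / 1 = -409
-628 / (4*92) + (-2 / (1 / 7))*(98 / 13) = -128265 / 1196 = -107.24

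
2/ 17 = 0.12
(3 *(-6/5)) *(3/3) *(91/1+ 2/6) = -328.80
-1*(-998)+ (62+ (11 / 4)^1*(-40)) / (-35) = 999.37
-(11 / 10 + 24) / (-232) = 251 / 2320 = 0.11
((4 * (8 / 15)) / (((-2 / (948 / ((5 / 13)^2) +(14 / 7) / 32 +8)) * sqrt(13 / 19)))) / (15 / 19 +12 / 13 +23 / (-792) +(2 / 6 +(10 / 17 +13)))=-218860564824 * sqrt(247) / 6487046875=-530.24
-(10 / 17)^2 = -100 / 289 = -0.35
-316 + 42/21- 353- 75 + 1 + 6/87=-21487/29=-740.93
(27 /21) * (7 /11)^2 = 63 /121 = 0.52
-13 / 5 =-2.60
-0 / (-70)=0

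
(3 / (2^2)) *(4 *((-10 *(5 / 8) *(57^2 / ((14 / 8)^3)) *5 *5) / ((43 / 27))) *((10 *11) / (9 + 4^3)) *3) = -868457700000 / 1076677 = -806609.32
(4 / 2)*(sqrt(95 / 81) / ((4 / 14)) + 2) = 11.58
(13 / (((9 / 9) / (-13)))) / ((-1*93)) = 169 / 93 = 1.82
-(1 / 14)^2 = -1 / 196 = -0.01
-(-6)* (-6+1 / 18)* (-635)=67945 / 3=22648.33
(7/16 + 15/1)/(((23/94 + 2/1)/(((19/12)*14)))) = 1543997/10128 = 152.45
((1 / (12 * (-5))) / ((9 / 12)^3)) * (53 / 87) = -848 / 35235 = -0.02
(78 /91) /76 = 3 /266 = 0.01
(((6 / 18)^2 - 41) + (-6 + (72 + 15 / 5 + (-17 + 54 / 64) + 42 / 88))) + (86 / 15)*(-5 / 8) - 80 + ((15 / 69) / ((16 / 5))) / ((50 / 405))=-2572133 / 36432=-70.60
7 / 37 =0.19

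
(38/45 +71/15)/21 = 251/945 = 0.27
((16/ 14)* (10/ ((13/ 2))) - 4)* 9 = -1836/ 91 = -20.18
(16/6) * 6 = 16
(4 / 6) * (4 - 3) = 2 / 3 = 0.67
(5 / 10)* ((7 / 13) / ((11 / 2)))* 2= 14 / 143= 0.10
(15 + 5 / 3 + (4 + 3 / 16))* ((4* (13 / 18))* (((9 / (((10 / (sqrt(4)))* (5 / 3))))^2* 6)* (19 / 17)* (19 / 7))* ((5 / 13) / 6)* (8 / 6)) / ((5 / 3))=1393821 / 21250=65.59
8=8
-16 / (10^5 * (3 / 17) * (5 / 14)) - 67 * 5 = -15703244 / 46875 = -335.00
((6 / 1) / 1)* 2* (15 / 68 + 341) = 69609 / 17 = 4094.65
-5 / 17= -0.29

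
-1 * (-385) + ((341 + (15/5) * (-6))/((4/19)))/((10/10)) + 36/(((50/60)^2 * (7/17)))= 1431603/700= 2045.15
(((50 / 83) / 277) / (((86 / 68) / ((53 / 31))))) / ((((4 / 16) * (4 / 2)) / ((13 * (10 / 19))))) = 23426000 / 582293057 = 0.04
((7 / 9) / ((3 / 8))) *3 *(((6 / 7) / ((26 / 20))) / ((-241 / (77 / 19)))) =-12320 / 178581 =-0.07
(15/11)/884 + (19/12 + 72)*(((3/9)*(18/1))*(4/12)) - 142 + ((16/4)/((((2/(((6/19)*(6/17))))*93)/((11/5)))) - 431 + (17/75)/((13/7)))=-182864631437/429557700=-425.70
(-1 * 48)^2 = 2304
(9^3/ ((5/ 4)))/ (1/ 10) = 5832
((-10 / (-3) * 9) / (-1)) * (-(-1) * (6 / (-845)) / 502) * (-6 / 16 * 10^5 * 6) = -4050000 / 42419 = -95.48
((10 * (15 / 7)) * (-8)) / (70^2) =-12 / 343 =-0.03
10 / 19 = 0.53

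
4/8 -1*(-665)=1331/2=665.50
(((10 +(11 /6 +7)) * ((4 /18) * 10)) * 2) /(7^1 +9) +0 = 565 /108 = 5.23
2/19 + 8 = 154/19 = 8.11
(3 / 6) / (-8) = -1 / 16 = -0.06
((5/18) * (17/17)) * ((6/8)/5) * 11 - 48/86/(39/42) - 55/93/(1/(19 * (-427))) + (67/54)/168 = 754267696513/157208688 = 4797.88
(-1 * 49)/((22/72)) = -160.36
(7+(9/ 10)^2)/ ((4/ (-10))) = -781/ 40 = -19.52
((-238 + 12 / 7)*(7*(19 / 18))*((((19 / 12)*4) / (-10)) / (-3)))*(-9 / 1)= 3317.19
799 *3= 2397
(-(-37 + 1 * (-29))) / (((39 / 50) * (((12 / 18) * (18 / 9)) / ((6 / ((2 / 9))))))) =1713.46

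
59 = 59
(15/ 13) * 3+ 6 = 123/ 13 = 9.46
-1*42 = -42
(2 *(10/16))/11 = 5/44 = 0.11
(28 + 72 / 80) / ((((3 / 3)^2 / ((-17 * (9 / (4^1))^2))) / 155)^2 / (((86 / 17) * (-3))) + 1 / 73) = 1458554845286205 / 691356498962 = 2109.70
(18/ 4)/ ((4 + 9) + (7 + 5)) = 0.18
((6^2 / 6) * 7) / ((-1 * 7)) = -6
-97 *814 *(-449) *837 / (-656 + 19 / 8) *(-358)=9442748925984 / 581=16252579907.03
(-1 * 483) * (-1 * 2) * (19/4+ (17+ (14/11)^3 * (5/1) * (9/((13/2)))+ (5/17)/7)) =20495551551/588302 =34838.49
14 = 14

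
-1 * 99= -99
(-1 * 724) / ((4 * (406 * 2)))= -181 / 812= -0.22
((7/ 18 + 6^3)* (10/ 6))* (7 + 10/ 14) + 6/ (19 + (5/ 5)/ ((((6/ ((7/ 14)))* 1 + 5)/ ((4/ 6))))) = 18912367/ 6797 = 2782.46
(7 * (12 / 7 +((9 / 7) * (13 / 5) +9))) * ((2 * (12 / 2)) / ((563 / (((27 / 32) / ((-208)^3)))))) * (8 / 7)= -9963 / 44330890240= -0.00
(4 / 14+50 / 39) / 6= 214 / 819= 0.26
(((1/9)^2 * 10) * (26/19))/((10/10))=260/1539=0.17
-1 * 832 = -832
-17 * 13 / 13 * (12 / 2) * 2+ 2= -202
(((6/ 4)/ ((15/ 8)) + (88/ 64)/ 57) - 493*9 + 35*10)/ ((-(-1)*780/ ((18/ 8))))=-9316481/ 790400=-11.79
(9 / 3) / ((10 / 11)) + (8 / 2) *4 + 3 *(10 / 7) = 1651 / 70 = 23.59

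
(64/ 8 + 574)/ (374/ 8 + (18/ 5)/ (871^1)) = 10138440/ 814457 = 12.45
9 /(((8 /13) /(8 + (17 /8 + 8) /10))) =84357 /640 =131.81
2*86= 172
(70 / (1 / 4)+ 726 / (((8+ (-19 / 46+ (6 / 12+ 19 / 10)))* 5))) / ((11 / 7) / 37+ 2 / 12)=1051368024 / 746525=1408.35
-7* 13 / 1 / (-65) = 7 / 5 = 1.40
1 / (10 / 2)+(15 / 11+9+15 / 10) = 1327 / 110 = 12.06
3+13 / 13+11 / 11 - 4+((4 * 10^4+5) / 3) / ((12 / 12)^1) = 13336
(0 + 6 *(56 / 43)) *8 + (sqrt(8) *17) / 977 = 62.56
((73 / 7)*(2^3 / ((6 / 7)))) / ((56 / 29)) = 2117 / 42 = 50.40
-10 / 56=-5 / 28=-0.18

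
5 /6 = 0.83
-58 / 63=-0.92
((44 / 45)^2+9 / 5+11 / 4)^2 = 1989070801 / 65610000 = 30.32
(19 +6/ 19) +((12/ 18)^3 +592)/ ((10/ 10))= 313757/ 513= 611.61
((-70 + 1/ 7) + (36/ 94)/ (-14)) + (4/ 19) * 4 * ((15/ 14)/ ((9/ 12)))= -429328/ 6251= -68.68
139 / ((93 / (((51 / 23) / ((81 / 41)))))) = 96883 / 57753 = 1.68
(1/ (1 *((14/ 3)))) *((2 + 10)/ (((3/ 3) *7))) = 18/ 49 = 0.37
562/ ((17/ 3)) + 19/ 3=5381/ 51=105.51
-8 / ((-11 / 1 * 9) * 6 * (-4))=-0.00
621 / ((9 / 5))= 345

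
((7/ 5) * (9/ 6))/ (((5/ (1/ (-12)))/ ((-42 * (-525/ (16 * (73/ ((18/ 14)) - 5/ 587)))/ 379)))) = -16308621/ 7274665472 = -0.00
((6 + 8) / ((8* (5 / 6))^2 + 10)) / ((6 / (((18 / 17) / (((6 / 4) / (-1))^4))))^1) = 16 / 1785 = 0.01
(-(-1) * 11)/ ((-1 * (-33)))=1/ 3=0.33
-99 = -99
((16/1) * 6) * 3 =288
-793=-793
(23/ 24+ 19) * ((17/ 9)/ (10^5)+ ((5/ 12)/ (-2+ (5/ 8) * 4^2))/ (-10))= -4474339/ 43200000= -0.10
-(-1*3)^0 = -1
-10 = -10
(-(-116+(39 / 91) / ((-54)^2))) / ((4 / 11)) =8681893 / 27216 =319.00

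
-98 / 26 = -49 / 13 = -3.77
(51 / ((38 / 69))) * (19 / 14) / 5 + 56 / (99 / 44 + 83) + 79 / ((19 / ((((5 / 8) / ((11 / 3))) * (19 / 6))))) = 486721 / 17360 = 28.04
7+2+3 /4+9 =75 /4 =18.75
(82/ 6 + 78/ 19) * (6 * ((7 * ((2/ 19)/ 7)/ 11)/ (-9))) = -4052/ 35739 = -0.11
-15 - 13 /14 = -223 /14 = -15.93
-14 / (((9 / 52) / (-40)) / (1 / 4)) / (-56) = -130 / 9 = -14.44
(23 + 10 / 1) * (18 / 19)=594 / 19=31.26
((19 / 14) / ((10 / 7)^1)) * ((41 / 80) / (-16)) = -779 / 25600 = -0.03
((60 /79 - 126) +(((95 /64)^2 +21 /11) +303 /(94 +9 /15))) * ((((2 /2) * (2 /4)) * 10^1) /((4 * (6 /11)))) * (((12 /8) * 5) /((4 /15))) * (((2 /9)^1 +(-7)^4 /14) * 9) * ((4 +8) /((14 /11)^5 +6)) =-2021619100754409539625 /133943253008384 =-15093101.41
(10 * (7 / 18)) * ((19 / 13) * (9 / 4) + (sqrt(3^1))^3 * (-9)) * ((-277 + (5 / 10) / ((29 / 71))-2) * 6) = -32141445 / 1508 + 5074965 * sqrt(3) / 29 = 281792.85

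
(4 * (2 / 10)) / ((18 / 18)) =0.80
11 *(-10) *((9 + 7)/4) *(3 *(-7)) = 9240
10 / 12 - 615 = -3685 / 6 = -614.17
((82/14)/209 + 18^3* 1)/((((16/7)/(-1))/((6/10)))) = -25596771/16720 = -1530.91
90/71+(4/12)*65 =4885/213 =22.93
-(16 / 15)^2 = -256 / 225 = -1.14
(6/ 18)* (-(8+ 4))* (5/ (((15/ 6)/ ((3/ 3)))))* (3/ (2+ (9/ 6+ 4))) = -16/ 5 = -3.20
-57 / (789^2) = -19 / 207507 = -0.00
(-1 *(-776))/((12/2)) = 388/3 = 129.33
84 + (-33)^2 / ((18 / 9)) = 1257 / 2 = 628.50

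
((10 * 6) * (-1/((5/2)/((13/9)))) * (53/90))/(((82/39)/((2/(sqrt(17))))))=-35828 * sqrt(17)/31365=-4.71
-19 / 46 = -0.41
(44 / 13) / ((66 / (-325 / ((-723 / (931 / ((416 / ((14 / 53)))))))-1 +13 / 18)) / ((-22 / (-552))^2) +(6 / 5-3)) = -10718180 / 10928697311259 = -0.00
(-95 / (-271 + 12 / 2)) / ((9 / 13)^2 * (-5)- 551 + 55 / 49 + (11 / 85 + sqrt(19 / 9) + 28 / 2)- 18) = -47118043327290390 / 73096110365041098637- 28240883313825 * sqrt(19) / 73096110365041098637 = -0.00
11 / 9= 1.22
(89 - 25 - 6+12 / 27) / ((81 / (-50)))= -26300 / 729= -36.08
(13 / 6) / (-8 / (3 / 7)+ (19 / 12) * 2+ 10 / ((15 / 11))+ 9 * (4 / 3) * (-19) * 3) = -13 / 4153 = -0.00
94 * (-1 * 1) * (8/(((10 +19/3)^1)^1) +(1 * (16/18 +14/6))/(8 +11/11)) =-316310/3969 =-79.70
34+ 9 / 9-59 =-24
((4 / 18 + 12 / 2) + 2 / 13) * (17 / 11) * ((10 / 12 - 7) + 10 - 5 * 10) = -1756457 / 3861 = -454.92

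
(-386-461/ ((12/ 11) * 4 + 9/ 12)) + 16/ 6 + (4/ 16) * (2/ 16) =-3408863/ 7200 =-473.45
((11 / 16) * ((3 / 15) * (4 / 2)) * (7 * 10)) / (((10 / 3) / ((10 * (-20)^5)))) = -184800000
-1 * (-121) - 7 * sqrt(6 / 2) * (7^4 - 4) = 121 - 16779 * sqrt(3) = -28941.08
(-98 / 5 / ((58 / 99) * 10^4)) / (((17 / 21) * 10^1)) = -101871 / 246500000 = -0.00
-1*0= 0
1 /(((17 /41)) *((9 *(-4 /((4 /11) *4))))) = -164 /1683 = -0.10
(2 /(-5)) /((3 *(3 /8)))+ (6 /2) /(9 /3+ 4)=23 /315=0.07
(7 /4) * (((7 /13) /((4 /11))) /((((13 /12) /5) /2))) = 8085 /338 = 23.92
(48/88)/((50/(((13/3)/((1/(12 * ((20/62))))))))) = 0.18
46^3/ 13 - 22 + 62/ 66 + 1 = 3203482/ 429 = 7467.32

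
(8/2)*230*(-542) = -498640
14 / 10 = 7 / 5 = 1.40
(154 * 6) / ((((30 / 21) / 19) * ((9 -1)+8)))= 30723 / 40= 768.08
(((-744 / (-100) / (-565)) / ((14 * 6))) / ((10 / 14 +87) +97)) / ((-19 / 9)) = 93 / 231339250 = 0.00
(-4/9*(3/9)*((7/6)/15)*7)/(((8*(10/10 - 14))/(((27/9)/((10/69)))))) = 0.02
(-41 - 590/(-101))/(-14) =3551/1414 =2.51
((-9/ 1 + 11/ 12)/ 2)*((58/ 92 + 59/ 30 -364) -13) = 12529393/ 8280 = 1513.21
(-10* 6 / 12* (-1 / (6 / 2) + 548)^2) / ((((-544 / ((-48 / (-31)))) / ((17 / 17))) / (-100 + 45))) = -23946725 / 102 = -234771.81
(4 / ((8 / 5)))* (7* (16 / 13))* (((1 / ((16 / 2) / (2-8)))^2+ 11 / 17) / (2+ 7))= 11515 / 3978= 2.89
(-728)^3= -385828352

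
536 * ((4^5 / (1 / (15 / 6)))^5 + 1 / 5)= 58933823248793600107.20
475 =475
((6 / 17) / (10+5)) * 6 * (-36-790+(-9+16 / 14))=-70044 / 595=-117.72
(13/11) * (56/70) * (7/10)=182/275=0.66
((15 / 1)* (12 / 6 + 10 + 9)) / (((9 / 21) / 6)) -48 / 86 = 189606 / 43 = 4409.44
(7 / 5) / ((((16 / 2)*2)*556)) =7 / 44480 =0.00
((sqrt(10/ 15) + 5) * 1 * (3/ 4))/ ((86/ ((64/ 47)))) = 8 * sqrt(6)/ 2021 + 120/ 2021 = 0.07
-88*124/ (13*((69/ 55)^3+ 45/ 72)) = -14523872000/ 44979311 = -322.90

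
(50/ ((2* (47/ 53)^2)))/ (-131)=-70225/ 289379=-0.24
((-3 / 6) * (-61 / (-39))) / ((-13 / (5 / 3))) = 305 / 3042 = 0.10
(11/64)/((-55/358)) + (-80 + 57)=-3859/160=-24.12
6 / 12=1 / 2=0.50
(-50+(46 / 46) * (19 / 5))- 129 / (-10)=-333 / 10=-33.30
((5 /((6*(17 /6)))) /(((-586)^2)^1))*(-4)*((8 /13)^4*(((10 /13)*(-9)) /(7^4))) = 1843200 /1301047293742469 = 0.00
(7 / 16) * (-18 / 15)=-21 / 40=-0.52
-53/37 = -1.43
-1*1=-1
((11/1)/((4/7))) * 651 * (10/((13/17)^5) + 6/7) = 181921173357/371293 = 489966.61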